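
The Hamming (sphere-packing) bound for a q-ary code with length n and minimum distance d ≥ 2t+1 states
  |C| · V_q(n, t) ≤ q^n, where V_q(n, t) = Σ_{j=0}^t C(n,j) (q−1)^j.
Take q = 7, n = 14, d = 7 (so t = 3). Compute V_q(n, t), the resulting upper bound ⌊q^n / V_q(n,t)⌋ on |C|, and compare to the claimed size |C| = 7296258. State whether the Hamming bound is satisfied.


V_q(n, t) = 81985, q^n = 678223072849, Hamming bound = 8272526, |C| = 7296258 ≤ bound (satisfied).

Step 1: Compute V_q(n, t) = Σ_{j=0}^3 C(n, j) (q−1)^j.
  j = 0: C(14,0)·(6)^0 = 1·1 = 1.
  j = 1: C(14,1)·(6)^1 = 14·6 = 84.
  j = 2: C(14,2)·(6)^2 = 91·36 = 3276.
  j = 3: C(14,3)·(6)^3 = 364·216 = 78624.
  V_q(n, t) = 1 + 84 + 3276 + 78624 = 81985.
Step 2: q^n = 7^14 = 678223072849.
Step 3: Hamming bound ⌊q^n / V_q(n,t)⌋ = ⌊678223072849/81985⌋ = 8272526.
Step 4: Compare |C| = 7296258 to 8272526: satisfied.
The claimed |C| lies below the Hamming bound.


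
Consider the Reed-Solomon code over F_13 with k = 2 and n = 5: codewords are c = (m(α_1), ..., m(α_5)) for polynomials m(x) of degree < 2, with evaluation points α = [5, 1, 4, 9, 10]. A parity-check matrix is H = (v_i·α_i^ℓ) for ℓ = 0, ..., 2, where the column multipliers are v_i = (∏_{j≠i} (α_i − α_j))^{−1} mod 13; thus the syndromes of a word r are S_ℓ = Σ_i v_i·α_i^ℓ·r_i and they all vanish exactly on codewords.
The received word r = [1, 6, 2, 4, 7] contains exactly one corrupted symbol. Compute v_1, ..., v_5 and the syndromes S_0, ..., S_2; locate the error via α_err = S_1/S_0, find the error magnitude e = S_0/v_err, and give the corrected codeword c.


S = (11, 3, 2), error at position 1, error magnitude e = 9, c = [5, 6, 2, 4, 7].

Step 1: column multipliers v_i = (∏_{j≠i}(α_i − α_j))^{−1} mod 13.
  i = 1 (α = 5): (5−1)(5−4)(5−9)(5−10) = 4·1·(−4)·(−5) = 80 ≡ 2, so v_1 = 2^{−1} = 7 (mod 13).
  i = 2 (α = 1): (1−5)(1−4)(1−9)(1−10) = (−4)·(−3)·(−8)·(−9) = 864 ≡ 6, so v_2 = 6^{−1} = 11 (mod 13).
  i = 3 (α = 4): (4−5)(4−1)(4−9)(4−10) = (−1)·3·(−5)·(−6) = −90 ≡ 1, so v_3 = 1^{−1} = 1 (mod 13).
  i = 4 (α = 9): (9−5)(9−1)(9−4)(9−10) = 4·8·5·(−1) = −160 ≡ 9, so v_4 = 9^{−1} = 3 (mod 13).
  i = 5 (α = 10): (10−5)(10−1)(10−4)(10−9) = 5·9·6·1 = 270 ≡ 10, so v_5 = 10^{−1} = 4 (mod 13).
  v = [7, 11, 1, 3, 4].
Step 2: syndromes of r = [1, 6, 2, 4, 7] (all sums mod 13).
  S_0 = Σ v_i r_i = 7·1 + 11·6 + 1·2 + 3·4 + 4·7 = 115 ≡ 11.
  S_1 = Σ v_i α_i r_i = 7·5·1 + 11·1·6 + 1·4·2 + 3·9·4 + 4·10·7 = 497 ≡ 3.
  α_i^2 mod 13 = [12, 1, 3, 3, 9].
  S_2 = Σ v_i α_i^2 r_i = 7·12·1 + 11·1·6 + 1·3·2 + 3·3·4 + 4·9·7 = 444 ≡ 2.
  S = (11, 3, 2) ≠ 0, so r is not a codeword (an error is present).
Step 3: locate the error. For a single error e at position i, S_ℓ = v_i·e·α_i^ℓ, so α_err = S_1/S_0.
  S_0^{−1} = 11^{−1} = 6 (mod 13), so α_err = 3·6 = 18 ≡ 5 = α_1. Error position i = 1.
  Consistency check: S_2/S_1 = 2·9 = 18 ≡ 5 = α_err ✓ (single-error assumption holds).
Step 4: error magnitude e = S_0/v_1 = S_0·∏_{j≠1}(α_1 − α_j) = 11·2 = 22 ≡ 9 (mod 13).
Step 5: correct position 1: c_1 = r_1 − e = 1 − 9 ≡ 5 (mod 13). Hence c = [5, 6, 2, 4, 7].
  Check: interpolating c through the α_i gives m(x) = 3 + 3·x (degree < 2) with m(α_i) = c_i for every i, so c is indeed a codeword.


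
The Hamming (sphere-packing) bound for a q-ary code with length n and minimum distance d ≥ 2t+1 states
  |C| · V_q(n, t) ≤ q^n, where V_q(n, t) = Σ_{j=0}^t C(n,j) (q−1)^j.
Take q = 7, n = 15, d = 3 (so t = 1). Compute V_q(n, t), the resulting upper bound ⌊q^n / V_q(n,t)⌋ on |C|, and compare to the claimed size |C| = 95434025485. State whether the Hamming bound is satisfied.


V_q(n, t) = 91, q^n = 4747561509943, Hamming bound = 52171005603, |C| = 95434025485 > bound (violated).

Step 1: Compute V_q(n, t) = Σ_{j=0}^1 C(n, j) (q−1)^j.
  j = 0: C(15,0)·(6)^0 = 1·1 = 1.
  j = 1: C(15,1)·(6)^1 = 15·6 = 90.
  V_q(n, t) = 1 + 90 = 91.
Step 2: q^n = 7^15 = 4747561509943.
Step 3: Hamming bound ⌊q^n / V_q(n,t)⌋ = ⌊4747561509943/91⌋ = 52171005603.
Step 4: Compare |C| = 95434025485 to 52171005603: violated.
The claimed |C| lies above the Hamming bound, so no 7-ary code of length 15 with d ≥ 3 can have 95434025485 codewords.


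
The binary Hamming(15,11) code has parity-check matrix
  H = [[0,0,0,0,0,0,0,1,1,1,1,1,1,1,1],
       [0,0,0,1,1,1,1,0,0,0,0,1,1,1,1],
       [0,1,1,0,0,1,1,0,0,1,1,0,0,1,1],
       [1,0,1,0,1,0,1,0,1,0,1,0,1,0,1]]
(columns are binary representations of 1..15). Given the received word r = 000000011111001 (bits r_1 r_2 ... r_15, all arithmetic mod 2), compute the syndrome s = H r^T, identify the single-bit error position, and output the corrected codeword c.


s = (0, 0, 1, 1)^T, error position = 3, corrected codeword c = 001000011111001

Compute s = H r^T mod 2 one row at a time:
  s_1 = 1 + 1 + 1 + 1 + 1 + 0 + 0 + 1 = 6 ≡ 0 (mod 2).
  s_2 = 0 + 0 + 0 + 0 + 1 + 0 + 0 + 1 = 2 ≡ 0 (mod 2).
  s_3 = 0 + 0 + 0 + 0 + 1 + 1 + 0 + 1 = 3 ≡ 1 (mod 2).
  s_4 = 0 + 0 + 0 + 0 + 1 + 1 + 0 + 1 = 3 ≡ 1 (mod 2).
s = (0, 0, 1, 1)^T — this equals column 3 of H (binary 0011), so error is at position 3.
Correct: flip bit 3 of r = 000000011111001 to get c = 001000011111001.


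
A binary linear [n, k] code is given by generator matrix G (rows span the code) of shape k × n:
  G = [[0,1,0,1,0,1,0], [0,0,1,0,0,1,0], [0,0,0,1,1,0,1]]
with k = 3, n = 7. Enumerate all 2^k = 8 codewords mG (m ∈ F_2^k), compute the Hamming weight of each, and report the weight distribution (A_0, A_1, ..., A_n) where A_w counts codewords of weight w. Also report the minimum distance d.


Weight distribution: A_0 = 1, A_2 = 1, A_3 = 3, A_4 = 2, A_5 = 1. Minimum distance d = 2.

Enumerate all 2^3 = 8 messages m ∈ F_2^3.
For each, compute codeword c = mG in F_2^7, then tally its weight.
  m = 000 → c = 0000000, weight = 0.
  m = 100 → c = 0101010, weight = 3.
  m = 010 → c = 0010010, weight = 2.
  m = 110 → c = 0111000, weight = 3.
  m = 001 → c = 0001101, weight = 3.
  m = 101 → c = 0100111, weight = 4.
  m = 011 → c = 0011111, weight = 5.
  m = 111 → c = 0110101, weight = 4.
Tally weights:
  weight 0: 1 codewords.
  weight 2: 1 codewords.
  weight 3: 3 codewords.
  weight 4: 2 codewords.
  weight 5: 1 codewords.
Minimum distance d = smallest w > 0 with A_w > 0 = 2.
Sanity: Σ A_w = 8 = 2^3 = 8 ✓.


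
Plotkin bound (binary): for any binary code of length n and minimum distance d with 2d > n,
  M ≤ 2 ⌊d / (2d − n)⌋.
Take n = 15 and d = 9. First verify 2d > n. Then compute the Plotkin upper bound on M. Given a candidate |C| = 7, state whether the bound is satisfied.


Plotkin bound M ≤ 6; given |C| = 7 > bound (violated).

Check applicability: 2d = 18, n = 15.
2d − n = 3 > 0, so Plotkin applies.
Compute d/(2d−n) = 9/3 ≈ 3.0000.
⌊d/(2d−n)⌋ = 3.
Plotkin bound: M ≤ 2·3 = 6.
Given |C| = 7, check: VIOLATED.
This |C| is above the Plotkin bound, so no binary code with n = 15, d = 9 and 7 codewords exists.


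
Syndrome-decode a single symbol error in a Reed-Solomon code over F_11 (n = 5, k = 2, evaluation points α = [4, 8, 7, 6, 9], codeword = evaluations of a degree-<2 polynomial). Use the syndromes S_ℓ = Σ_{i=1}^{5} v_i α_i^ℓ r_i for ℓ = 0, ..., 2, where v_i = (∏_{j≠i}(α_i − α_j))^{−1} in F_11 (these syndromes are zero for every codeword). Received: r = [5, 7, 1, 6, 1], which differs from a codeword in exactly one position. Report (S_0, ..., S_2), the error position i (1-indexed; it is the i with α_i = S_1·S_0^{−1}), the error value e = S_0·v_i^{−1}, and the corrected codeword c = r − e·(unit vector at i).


S = (4, 3, 5), error at position 5, error magnitude e = 10, c = [5, 7, 1, 6, 2].

Step 1: column multipliers v_i = (∏_{j≠i}(α_i − α_j))^{−1} mod 11.
  i = 1 (α = 4): (4−8)(4−7)(4−6)(4−9) = (−4)·(−3)·(−2)·(−5) = 120 ≡ 10, so v_1 = 10^{−1} = 10 (mod 11).
  i = 2 (α = 8): (8−4)(8−7)(8−6)(8−9) = 4·1·2·(−1) = −8 ≡ 3, so v_2 = 3^{−1} = 4 (mod 11).
  i = 3 (α = 7): (7−4)(7−8)(7−6)(7−9) = 3·(−1)·1·(−2) = 6 ≡ 6, so v_3 = 6^{−1} = 2 (mod 11).
  i = 4 (α = 6): (6−4)(6−8)(6−7)(6−9) = 2·(−2)·(−1)·(−3) = −12 ≡ 10, so v_4 = 10^{−1} = 10 (mod 11).
  i = 5 (α = 9): (9−4)(9−8)(9−7)(9−6) = 5·1·2·3 = 30 ≡ 8, so v_5 = 8^{−1} = 7 (mod 11).
  v = [10, 4, 2, 10, 7].
Step 2: syndromes of r = [5, 7, 1, 6, 1] (all sums mod 11).
  S_0 = Σ v_i r_i = 10·5 + 4·7 + 2·1 + 10·6 + 7·1 = 147 ≡ 4.
  S_1 = Σ v_i α_i r_i = 10·4·5 + 4·8·7 + 2·7·1 + 10·6·6 + 7·9·1 = 861 ≡ 3.
  α_i^2 mod 11 = [5, 9, 5, 3, 4].
  S_2 = Σ v_i α_i^2 r_i = 10·5·5 + 4·9·7 + 2·5·1 + 10·3·6 + 7·4·1 = 720 ≡ 5.
  S = (4, 3, 5) ≠ 0, so r is not a codeword (an error is present).
Step 3: locate the error. For a single error e at position i, S_ℓ = v_i·e·α_i^ℓ, so α_err = S_1/S_0.
  S_0^{−1} = 4^{−1} = 3 (mod 11), so α_err = 3·3 = 9 ≡ 9 = α_5. Error position i = 5.
  Consistency check: S_2/S_1 = 5·4 = 20 ≡ 9 = α_err ✓ (single-error assumption holds).
Step 4: error magnitude e = S_0/v_5 = S_0·∏_{j≠5}(α_5 − α_j) = 4·8 = 32 ≡ 10 (mod 11).
Step 5: correct position 5: c_5 = r_5 − e = 1 − 10 ≡ 2 (mod 11). Hence c = [5, 7, 1, 6, 2].
  Check: interpolating c through the α_i gives m(x) = 3 + 6·x (degree < 2) with m(α_i) = c_i for every i, so c is indeed a codeword.


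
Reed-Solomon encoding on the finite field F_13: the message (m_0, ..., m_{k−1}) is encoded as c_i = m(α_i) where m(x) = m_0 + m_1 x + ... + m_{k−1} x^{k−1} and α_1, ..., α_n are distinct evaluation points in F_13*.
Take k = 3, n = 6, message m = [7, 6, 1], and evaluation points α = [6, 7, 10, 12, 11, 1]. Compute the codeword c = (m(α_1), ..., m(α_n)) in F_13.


c = [1, 7, 11, 2, 12, 1]

Message polynomial: m(x) = 7 + 6·x + 1·x^2 (mod 13).
For each evaluation point α_i, compute m(α_i) mod 13:
  α_1 = 6: Horner steps 1 → 12 → 1, so m(6) = 1.
  α_2 = 7: Horner steps 1 → 0 → 7, so m(7) = 7.
  α_3 = 10: Horner steps 1 → 3 → 11, so m(10) = 11.
  α_4 = 12: Horner steps 1 → 5 → 2, so m(12) = 2.
  α_5 = 11: Horner steps 1 → 4 → 12, so m(11) = 12.
  α_6 = 1: Horner steps 1 → 7 → 1, so m(1) = 1.
Codeword c = [1, 7, 11, 2, 12, 1] ∈ F_13^6.


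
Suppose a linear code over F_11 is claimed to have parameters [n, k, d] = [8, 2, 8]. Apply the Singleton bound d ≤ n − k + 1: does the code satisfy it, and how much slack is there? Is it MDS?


Singleton RHS = n − k + 1 = 7, slack = -1, bound violated (no such code; not MDS).

Singleton bound: d ≤ n − k + 1.
Here n = 8, k = 2, so n − k + 1 = 7.
Given d = 8, check d ≤ 7: NO.
Slack = (n − k + 1) − d = -1.
The slack is negative: d = 8 exceeds n − k + 1 = 7 by 1, so the Singleton bound is violated and no linear [8, 2, 8]_11 code can exist. In particular it is not MDS (MDS requires d = n − k + 1 exactly).
Description: the claimed parameters are [8, 2, 8]_11; such a code would be impossible (violates the Singleton bound).


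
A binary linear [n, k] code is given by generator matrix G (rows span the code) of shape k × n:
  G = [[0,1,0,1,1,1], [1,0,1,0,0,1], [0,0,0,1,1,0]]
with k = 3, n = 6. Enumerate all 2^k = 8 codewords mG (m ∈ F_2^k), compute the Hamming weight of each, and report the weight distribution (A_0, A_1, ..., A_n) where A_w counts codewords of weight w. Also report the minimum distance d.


Weight distribution: A_0 = 1, A_2 = 2, A_3 = 2, A_4 = 1, A_5 = 2. Minimum distance d = 2.

Enumerate all 2^3 = 8 messages m ∈ F_2^3.
For each, compute codeword c = mG in F_2^6, then tally its weight.
  m = 000 → c = 000000, weight = 0.
  m = 100 → c = 010111, weight = 4.
  m = 010 → c = 101001, weight = 3.
  m = 110 → c = 111110, weight = 5.
  m = 001 → c = 000110, weight = 2.
  m = 101 → c = 010001, weight = 2.
  m = 011 → c = 101111, weight = 5.
  m = 111 → c = 111000, weight = 3.
Tally weights:
  weight 0: 1 codewords.
  weight 2: 2 codewords.
  weight 3: 2 codewords.
  weight 4: 1 codewords.
  weight 5: 2 codewords.
Minimum distance d = smallest w > 0 with A_w > 0 = 2.
Sanity: Σ A_w = 8 = 2^3 = 8 ✓.


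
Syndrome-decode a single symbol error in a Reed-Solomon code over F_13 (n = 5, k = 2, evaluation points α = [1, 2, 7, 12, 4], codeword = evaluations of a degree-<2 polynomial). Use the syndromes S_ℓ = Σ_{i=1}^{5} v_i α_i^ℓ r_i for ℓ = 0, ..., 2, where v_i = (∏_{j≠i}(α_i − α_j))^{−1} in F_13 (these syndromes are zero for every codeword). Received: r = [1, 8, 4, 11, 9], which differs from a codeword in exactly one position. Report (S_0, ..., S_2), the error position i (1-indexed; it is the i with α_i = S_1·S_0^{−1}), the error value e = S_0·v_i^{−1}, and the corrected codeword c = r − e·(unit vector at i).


S = (4, 9, 4), error at position 4, error magnitude e = 11, c = [1, 8, 4, 0, 9].

Step 1: column multipliers v_i = (∏_{j≠i}(α_i − α_j))^{−1} mod 13.
  i = 1 (α = 1): (1−2)(1−7)(1−12)(1−4) = (−1)·(−6)·(−11)·(−3) = 198 ≡ 3, so v_1 = 3^{−1} = 9 (mod 13).
  i = 2 (α = 2): (2−1)(2−7)(2−12)(2−4) = 1·(−5)·(−10)·(−2) = −100 ≡ 4, so v_2 = 4^{−1} = 10 (mod 13).
  i = 3 (α = 7): (7−1)(7−2)(7−12)(7−4) = 6·5·(−5)·3 = −450 ≡ 5, so v_3 = 5^{−1} = 8 (mod 13).
  i = 4 (α = 12): (12−1)(12−2)(12−7)(12−4) = 11·10·5·8 = 4400 ≡ 6, so v_4 = 6^{−1} = 11 (mod 13).
  i = 5 (α = 4): (4−1)(4−2)(4−7)(4−12) = 3·2·(−3)·(−8) = 144 ≡ 1, so v_5 = 1^{−1} = 1 (mod 13).
  v = [9, 10, 8, 11, 1].
Step 2: syndromes of r = [1, 8, 4, 11, 9] (all sums mod 13).
  S_0 = Σ v_i r_i = 9·1 + 10·8 + 8·4 + 11·11 + 1·9 = 251 ≡ 4.
  S_1 = Σ v_i α_i r_i = 9·1·1 + 10·2·8 + 8·7·4 + 11·12·11 + 1·4·9 = 1881 ≡ 9.
  α_i^2 mod 13 = [1, 4, 10, 1, 3].
  S_2 = Σ v_i α_i^2 r_i = 9·1·1 + 10·4·8 + 8·10·4 + 11·1·11 + 1·3·9 = 797 ≡ 4.
  S = (4, 9, 4) ≠ 0, so r is not a codeword (an error is present).
Step 3: locate the error. For a single error e at position i, S_ℓ = v_i·e·α_i^ℓ, so α_err = S_1/S_0.
  S_0^{−1} = 4^{−1} = 10 (mod 13), so α_err = 9·10 = 90 ≡ 12 = α_4. Error position i = 4.
  Consistency check: S_2/S_1 = 4·3 = 12 ≡ 12 = α_err ✓ (single-error assumption holds).
Step 4: error magnitude e = S_0/v_4 = S_0·∏_{j≠4}(α_4 − α_j) = 4·6 = 24 ≡ 11 (mod 13).
Step 5: correct position 4: c_4 = r_4 − e = 11 − 11 ≡ 0 (mod 13). Hence c = [1, 8, 4, 0, 9].
  Check: interpolating c through the α_i gives m(x) = 7 + 7·x (degree < 2) with m(α_i) = c_i for every i, so c is indeed a codeword.


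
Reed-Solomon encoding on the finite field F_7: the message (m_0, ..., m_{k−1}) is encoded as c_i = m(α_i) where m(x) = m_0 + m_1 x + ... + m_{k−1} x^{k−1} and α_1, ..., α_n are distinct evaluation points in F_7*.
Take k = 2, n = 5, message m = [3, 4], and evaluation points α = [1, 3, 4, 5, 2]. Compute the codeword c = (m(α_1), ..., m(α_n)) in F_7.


c = [0, 1, 5, 2, 4]

Message polynomial: m(x) = 3 + 4·x (mod 7).
For each evaluation point α_i, compute m(α_i) mod 7:
  α_1 = 1: Horner steps 4 → 0, so m(1) = 0.
  α_2 = 3: Horner steps 4 → 1, so m(3) = 1.
  α_3 = 4: Horner steps 4 → 5, so m(4) = 5.
  α_4 = 5: Horner steps 4 → 2, so m(5) = 2.
  α_5 = 2: Horner steps 4 → 4, so m(2) = 4.
Codeword c = [0, 1, 5, 2, 4] ∈ F_7^5.


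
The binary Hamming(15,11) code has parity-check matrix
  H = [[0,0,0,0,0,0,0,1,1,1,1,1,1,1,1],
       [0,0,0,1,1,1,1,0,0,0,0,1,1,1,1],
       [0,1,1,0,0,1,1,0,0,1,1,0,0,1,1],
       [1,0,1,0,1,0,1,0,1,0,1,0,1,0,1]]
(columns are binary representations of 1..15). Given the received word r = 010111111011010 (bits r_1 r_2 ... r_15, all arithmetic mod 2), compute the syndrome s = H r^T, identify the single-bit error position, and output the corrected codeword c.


s = (1, 0, 1, 0)^T, error position = 10, corrected codeword c = 010111111111010

Compute s = H r^T mod 2 one row at a time:
  s_1 = 1 + 1 + 0 + 1 + 1 + 0 + 1 + 0 = 5 ≡ 1 (mod 2).
  s_2 = 1 + 1 + 1 + 1 + 1 + 0 + 1 + 0 = 6 ≡ 0 (mod 2).
  s_3 = 1 + 0 + 1 + 1 + 0 + 1 + 1 + 0 = 5 ≡ 1 (mod 2).
  s_4 = 0 + 0 + 1 + 1 + 1 + 1 + 0 + 0 = 4 ≡ 0 (mod 2).
s = (1, 0, 1, 0)^T — this equals column 10 of H (binary 1010), so error is at position 10.
Correct: flip bit 10 of r = 010111111011010 to get c = 010111111111010.


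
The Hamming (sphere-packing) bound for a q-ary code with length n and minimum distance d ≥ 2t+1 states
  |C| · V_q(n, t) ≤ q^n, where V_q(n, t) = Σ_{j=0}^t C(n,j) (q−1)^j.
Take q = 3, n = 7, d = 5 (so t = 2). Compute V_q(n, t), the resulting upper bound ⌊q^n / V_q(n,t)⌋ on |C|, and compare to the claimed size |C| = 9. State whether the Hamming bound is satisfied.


V_q(n, t) = 99, q^n = 2187, Hamming bound = 22, |C| = 9 ≤ bound (satisfied).

Step 1: Compute V_q(n, t) = Σ_{j=0}^2 C(n, j) (q−1)^j.
  j = 0: C(7,0)·(2)^0 = 1·1 = 1.
  j = 1: C(7,1)·(2)^1 = 7·2 = 14.
  j = 2: C(7,2)·(2)^2 = 21·4 = 84.
  V_q(n, t) = 1 + 14 + 84 = 99.
Step 2: q^n = 3^7 = 2187.
Step 3: Hamming bound ⌊q^n / V_q(n,t)⌋ = ⌊2187/99⌋ = 22.
Step 4: Compare |C| = 9 to 22: satisfied.
The claimed |C| lies below the Hamming bound.


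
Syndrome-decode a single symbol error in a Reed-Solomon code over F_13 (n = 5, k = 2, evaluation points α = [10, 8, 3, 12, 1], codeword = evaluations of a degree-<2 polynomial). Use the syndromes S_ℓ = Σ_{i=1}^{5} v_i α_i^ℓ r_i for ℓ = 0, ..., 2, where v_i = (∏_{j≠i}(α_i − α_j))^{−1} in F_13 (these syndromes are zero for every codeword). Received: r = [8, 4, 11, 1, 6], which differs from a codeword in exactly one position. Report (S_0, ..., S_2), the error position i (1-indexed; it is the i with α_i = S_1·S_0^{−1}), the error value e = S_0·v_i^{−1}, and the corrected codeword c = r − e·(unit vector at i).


S = (8, 2, 7), error at position 1, error magnitude e = 12, c = [9, 4, 11, 1, 6].

Step 1: column multipliers v_i = (∏_{j≠i}(α_i − α_j))^{−1} mod 13.
  i = 1 (α = 10): (10−8)(10−3)(10−12)(10−1) = 2·7·(−2)·9 = −252 ≡ 8, so v_1 = 8^{−1} = 5 (mod 13).
  i = 2 (α = 8): (8−10)(8−3)(8−12)(8−1) = (−2)·5·(−4)·7 = 280 ≡ 7, so v_2 = 7^{−1} = 2 (mod 13).
  i = 3 (α = 3): (3−10)(3−8)(3−12)(3−1) = (−7)·(−5)·(−9)·2 = −630 ≡ 7, so v_3 = 7^{−1} = 2 (mod 13).
  i = 4 (α = 12): (12−10)(12−8)(12−3)(12−1) = 2·4·9·11 = 792 ≡ 12, so v_4 = 12^{−1} = 12 (mod 13).
  i = 5 (α = 1): (1−10)(1−8)(1−3)(1−12) = (−9)·(−7)·(−2)·(−11) = 1386 ≡ 8, so v_5 = 8^{−1} = 5 (mod 13).
  v = [5, 2, 2, 12, 5].
Step 2: syndromes of r = [8, 4, 11, 1, 6] (all sums mod 13).
  S_0 = Σ v_i r_i = 5·8 + 2·4 + 2·11 + 12·1 + 5·6 = 112 ≡ 8.
  S_1 = Σ v_i α_i r_i = 5·10·8 + 2·8·4 + 2·3·11 + 12·12·1 + 5·1·6 = 704 ≡ 2.
  α_i^2 mod 13 = [9, 12, 9, 1, 1].
  S_2 = Σ v_i α_i^2 r_i = 5·9·8 + 2·12·4 + 2·9·11 + 12·1·1 + 5·1·6 = 696 ≡ 7.
  S = (8, 2, 7) ≠ 0, so r is not a codeword (an error is present).
Step 3: locate the error. For a single error e at position i, S_ℓ = v_i·e·α_i^ℓ, so α_err = S_1/S_0.
  S_0^{−1} = 8^{−1} = 5 (mod 13), so α_err = 2·5 = 10 ≡ 10 = α_1. Error position i = 1.
  Consistency check: S_2/S_1 = 7·7 = 49 ≡ 10 = α_err ✓ (single-error assumption holds).
Step 4: error magnitude e = S_0/v_1 = S_0·∏_{j≠1}(α_1 − α_j) = 8·8 = 64 ≡ 12 (mod 13).
Step 5: correct position 1: c_1 = r_1 − e = 8 − 12 ≡ 9 (mod 13). Hence c = [9, 4, 11, 1, 6].
  Check: interpolating c through the α_i gives m(x) = 10 + 9·x (degree < 2) with m(α_i) = c_i for every i, so c is indeed a codeword.


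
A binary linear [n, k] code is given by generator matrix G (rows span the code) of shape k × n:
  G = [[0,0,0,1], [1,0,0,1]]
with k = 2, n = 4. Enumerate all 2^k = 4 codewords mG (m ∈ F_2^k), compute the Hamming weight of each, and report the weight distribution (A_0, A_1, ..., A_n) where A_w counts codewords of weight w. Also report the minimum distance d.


Weight distribution: A_0 = 1, A_1 = 2, A_2 = 1. Minimum distance d = 1.

Enumerate all 2^2 = 4 messages m ∈ F_2^2.
For each, compute codeword c = mG in F_2^4, then tally its weight.
  m = 00 → c = 0000, weight = 0.
  m = 10 → c = 0001, weight = 1.
  m = 01 → c = 1001, weight = 2.
  m = 11 → c = 1000, weight = 1.
Tally weights:
  weight 0: 1 codewords.
  weight 1: 2 codewords.
  weight 2: 1 codewords.
Minimum distance d = smallest w > 0 with A_w > 0 = 1.
Sanity: Σ A_w = 4 = 2^2 = 4 ✓.


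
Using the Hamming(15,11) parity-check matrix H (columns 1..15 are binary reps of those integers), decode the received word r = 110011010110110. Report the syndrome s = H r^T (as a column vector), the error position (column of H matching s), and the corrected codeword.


s = (1, 0, 1, 0)^T, error position = 10, corrected codeword c = 110011010010110

Compute s = H r^T mod 2 one row at a time:
  s_1 = 1 + 0 + 1 + 1 + 0 + 1 + 1 + 0 = 5 ≡ 1 (mod 2).
  s_2 = 0 + 1 + 1 + 0 + 0 + 1 + 1 + 0 = 4 ≡ 0 (mod 2).
  s_3 = 1 + 0 + 1 + 0 + 1 + 1 + 1 + 0 = 5 ≡ 1 (mod 2).
  s_4 = 1 + 0 + 1 + 0 + 0 + 1 + 1 + 0 = 4 ≡ 0 (mod 2).
s = (1, 0, 1, 0)^T — this equals column 10 of H (binary 1010), so error is at position 10.
Correct: flip bit 10 of r = 110011010110110 to get c = 110011010010110.


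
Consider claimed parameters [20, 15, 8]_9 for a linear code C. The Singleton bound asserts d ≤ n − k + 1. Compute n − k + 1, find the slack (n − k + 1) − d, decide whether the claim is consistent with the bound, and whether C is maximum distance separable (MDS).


Singleton RHS = n − k + 1 = 6, slack = -2, bound violated (no such code; not MDS).

Singleton bound: d ≤ n − k + 1.
Here n = 20, k = 15, so n − k + 1 = 6.
Given d = 8, check d ≤ 6: NO.
Slack = (n − k + 1) − d = -2.
The slack is negative: d = 8 exceeds n − k + 1 = 6 by 2, so the Singleton bound is violated and no linear [20, 15, 8]_9 code can exist. In particular it is not MDS (MDS requires d = n − k + 1 exactly).
Description: the claimed parameters are [20, 15, 8]_9; such a code would be impossible (violates the Singleton bound).


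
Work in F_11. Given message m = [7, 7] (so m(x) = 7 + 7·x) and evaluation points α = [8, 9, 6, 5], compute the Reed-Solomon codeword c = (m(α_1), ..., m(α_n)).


c = [8, 4, 5, 9]

Message polynomial: m(x) = 7 + 7·x (mod 11).
For each evaluation point α_i, compute m(α_i) mod 11:
  α_1 = 8: Horner steps 7 → 8, so m(8) = 8.
  α_2 = 9: Horner steps 7 → 4, so m(9) = 4.
  α_3 = 6: Horner steps 7 → 5, so m(6) = 5.
  α_4 = 5: Horner steps 7 → 9, so m(5) = 9.
Codeword c = [8, 4, 5, 9] ∈ F_11^4.


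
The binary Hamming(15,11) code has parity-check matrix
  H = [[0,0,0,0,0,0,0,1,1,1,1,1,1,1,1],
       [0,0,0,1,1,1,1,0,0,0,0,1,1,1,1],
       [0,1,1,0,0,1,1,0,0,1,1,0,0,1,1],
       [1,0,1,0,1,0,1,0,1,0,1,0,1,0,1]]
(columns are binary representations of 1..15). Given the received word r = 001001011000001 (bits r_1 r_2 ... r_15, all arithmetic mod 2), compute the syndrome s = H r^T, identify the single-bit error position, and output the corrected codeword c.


s = (1, 0, 1, 1)^T, error position = 11, corrected codeword c = 001001011010001

Compute s = H r^T mod 2 one row at a time:
  s_1 = 1 + 1 + 0 + 0 + 0 + 0 + 0 + 1 = 3 ≡ 1 (mod 2).
  s_2 = 0 + 0 + 1 + 0 + 0 + 0 + 0 + 1 = 2 ≡ 0 (mod 2).
  s_3 = 0 + 1 + 1 + 0 + 0 + 0 + 0 + 1 = 3 ≡ 1 (mod 2).
  s_4 = 0 + 1 + 0 + 0 + 1 + 0 + 0 + 1 = 3 ≡ 1 (mod 2).
s = (1, 0, 1, 1)^T — this equals column 11 of H (binary 1011), so error is at position 11.
Correct: flip bit 11 of r = 001001011000001 to get c = 001001011010001.


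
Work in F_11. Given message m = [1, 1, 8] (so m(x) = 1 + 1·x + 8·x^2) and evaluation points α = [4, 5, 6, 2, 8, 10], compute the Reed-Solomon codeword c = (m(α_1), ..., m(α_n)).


c = [1, 8, 9, 2, 4, 8]

Message polynomial: m(x) = 1 + 1·x + 8·x^2 (mod 11).
For each evaluation point α_i, compute m(α_i) mod 11:
  α_1 = 4: Horner steps 8 → 0 → 1, so m(4) = 1.
  α_2 = 5: Horner steps 8 → 8 → 8, so m(5) = 8.
  α_3 = 6: Horner steps 8 → 5 → 9, so m(6) = 9.
  α_4 = 2: Horner steps 8 → 6 → 2, so m(2) = 2.
  α_5 = 8: Horner steps 8 → 10 → 4, so m(8) = 4.
  α_6 = 10: Horner steps 8 → 4 → 8, so m(10) = 8.
Codeword c = [1, 8, 9, 2, 4, 8] ∈ F_11^6.


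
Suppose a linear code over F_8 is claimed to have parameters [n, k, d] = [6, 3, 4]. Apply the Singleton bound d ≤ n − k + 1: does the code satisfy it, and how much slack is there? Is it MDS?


Singleton RHS = n − k + 1 = 4, slack = 0, bound satisfied, MDS.

Singleton bound: d ≤ n − k + 1.
Here n = 6, k = 3, so n − k + 1 = 4.
Given d = 4, check d ≤ 4: YES.
Slack = (n − k + 1) − d = 0.
The code is MDS (slack = 0).
Description: the claimed parameters are [6, 3, 4]_8; such a code would be MDS (meets Singleton bound).


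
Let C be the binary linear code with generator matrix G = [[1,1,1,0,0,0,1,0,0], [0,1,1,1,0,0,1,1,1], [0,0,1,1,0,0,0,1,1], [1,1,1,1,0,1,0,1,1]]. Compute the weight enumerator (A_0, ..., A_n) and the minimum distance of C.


Weight distribution: A_0 = 1, A_2 = 2, A_3 = 4, A_4 = 3, A_5 = 2, A_6 = 2, A_7 = 2. Minimum distance d = 2.

Enumerate all 2^4 = 16 messages m ∈ F_2^4.
For each, compute codeword c = mG in F_2^9, then tally its weight.
  m = 0000 → c = 000000000, weight = 0.
  m = 1000 → c = 111000100, weight = 4.
  m = 0100 → c = 011100111, weight = 6.
  m = 1100 → c = 100100011, weight = 4.
  m = 0010 → c = 001100011, weight = 4.
  m = 1010 → c = 110100111, weight = 6.
  m = 0110 → c = 010000100, weight = 2.
  m = 1110 → c = 101000000, weight = 2.
  m = 0001 → c = 111101011, weight = 7.
  m = 1001 → c = 000101111, weight = 5.
  m = 0101 → c = 100001100, weight = 3.
  m = 1101 → c = 011001000, weight = 3.
  m = 0011 → c = 110001000, weight = 3.
  m = 1011 → c = 001001100, weight = 3.
  m = 0111 → c = 101101111, weight = 7.
  m = 1111 → c = 010101011, weight = 5.
Tally weights:
  weight 0: 1 codewords.
  weight 2: 2 codewords.
  weight 3: 4 codewords.
  weight 4: 3 codewords.
  weight 5: 2 codewords.
  weight 6: 2 codewords.
  weight 7: 2 codewords.
Minimum distance d = smallest w > 0 with A_w > 0 = 2.
Sanity: Σ A_w = 16 = 2^4 = 16 ✓.


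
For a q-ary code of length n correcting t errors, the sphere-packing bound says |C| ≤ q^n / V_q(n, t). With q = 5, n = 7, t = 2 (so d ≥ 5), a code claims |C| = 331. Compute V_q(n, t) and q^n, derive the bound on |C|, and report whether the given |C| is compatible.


V_q(n, t) = 365, q^n = 78125, Hamming bound = 214, |C| = 331 > bound (violated).

Step 1: Compute V_q(n, t) = Σ_{j=0}^2 C(n, j) (q−1)^j.
  j = 0: C(7,0)·(4)^0 = 1·1 = 1.
  j = 1: C(7,1)·(4)^1 = 7·4 = 28.
  j = 2: C(7,2)·(4)^2 = 21·16 = 336.
  V_q(n, t) = 1 + 28 + 336 = 365.
Step 2: q^n = 5^7 = 78125.
Step 3: Hamming bound ⌊q^n / V_q(n,t)⌋ = ⌊78125/365⌋ = 214.
Step 4: Compare |C| = 331 to 214: violated.
The claimed |C| lies above the Hamming bound, so no 5-ary code of length 7 with d ≥ 5 can have 331 codewords.


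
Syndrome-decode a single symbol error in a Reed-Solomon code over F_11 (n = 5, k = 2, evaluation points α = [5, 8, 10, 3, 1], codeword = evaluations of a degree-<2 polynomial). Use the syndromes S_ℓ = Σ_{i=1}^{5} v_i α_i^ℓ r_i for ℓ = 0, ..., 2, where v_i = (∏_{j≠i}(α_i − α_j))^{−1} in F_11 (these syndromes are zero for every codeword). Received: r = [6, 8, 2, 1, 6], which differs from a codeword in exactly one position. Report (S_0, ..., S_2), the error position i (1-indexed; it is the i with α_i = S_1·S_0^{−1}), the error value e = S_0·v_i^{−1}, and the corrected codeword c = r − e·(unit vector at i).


S = (6, 6, 6), error at position 5, error magnitude e = 10, c = [6, 8, 2, 1, 7].

Step 1: column multipliers v_i = (∏_{j≠i}(α_i − α_j))^{−1} mod 11.
  i = 1 (α = 5): (5−8)(5−10)(5−3)(5−1) = (−3)·(−5)·2·4 = 120 ≡ 10, so v_1 = 10^{−1} = 10 (mod 11).
  i = 2 (α = 8): (8−5)(8−10)(8−3)(8−1) = 3·(−2)·5·7 = −210 ≡ 10, so v_2 = 10^{−1} = 10 (mod 11).
  i = 3 (α = 10): (10−5)(10−8)(10−3)(10−1) = 5·2·7·9 = 630 ≡ 3, so v_3 = 3^{−1} = 4 (mod 11).
  i = 4 (α = 3): (3−5)(3−8)(3−10)(3−1) = (−2)·(−5)·(−7)·2 = −140 ≡ 3, so v_4 = 3^{−1} = 4 (mod 11).
  i = 5 (α = 1): (1−5)(1−8)(1−10)(1−3) = (−4)·(−7)·(−9)·(−2) = 504 ≡ 9, so v_5 = 9^{−1} = 5 (mod 11).
  v = [10, 10, 4, 4, 5].
Step 2: syndromes of r = [6, 8, 2, 1, 6] (all sums mod 11).
  S_0 = Σ v_i r_i = 10·6 + 10·8 + 4·2 + 4·1 + 5·6 = 182 ≡ 6.
  S_1 = Σ v_i α_i r_i = 10·5·6 + 10·8·8 + 4·10·2 + 4·3·1 + 5·1·6 = 1062 ≡ 6.
  α_i^2 mod 11 = [3, 9, 1, 9, 1].
  S_2 = Σ v_i α_i^2 r_i = 10·3·6 + 10·9·8 + 4·1·2 + 4·9·1 + 5·1·6 = 974 ≡ 6.
  S = (6, 6, 6) ≠ 0, so r is not a codeword (an error is present).
Step 3: locate the error. For a single error e at position i, S_ℓ = v_i·e·α_i^ℓ, so α_err = S_1/S_0.
  S_0^{−1} = 6^{−1} = 2 (mod 11), so α_err = 6·2 = 12 ≡ 1 = α_5. Error position i = 5.
  Consistency check: S_2/S_1 = 6·2 = 12 ≡ 1 = α_err ✓ (single-error assumption holds).
Step 4: error magnitude e = S_0/v_5 = S_0·∏_{j≠5}(α_5 − α_j) = 6·9 = 54 ≡ 10 (mod 11).
Step 5: correct position 5: c_5 = r_5 − e = 6 − 10 ≡ 7 (mod 11). Hence c = [6, 8, 2, 1, 7].
  Check: interpolating c through the α_i gives m(x) = 10 + 8·x (degree < 2) with m(α_i) = c_i for every i, so c is indeed a codeword.


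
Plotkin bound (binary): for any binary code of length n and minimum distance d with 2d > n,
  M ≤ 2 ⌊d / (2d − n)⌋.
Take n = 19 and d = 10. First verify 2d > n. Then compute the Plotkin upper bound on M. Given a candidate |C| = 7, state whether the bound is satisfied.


Plotkin bound M ≤ 20; given |C| = 7 ≤ bound (satisfied).

Check applicability: 2d = 20, n = 19.
2d − n = 1 > 0, so Plotkin applies.
Compute d/(2d−n) = 10/1 ≈ 10.0000.
⌊d/(2d−n)⌋ = 10.
Plotkin bound: M ≤ 2·10 = 20.
Given |C| = 7, check: satisfied.
This |C| is below the Plotkin bound.


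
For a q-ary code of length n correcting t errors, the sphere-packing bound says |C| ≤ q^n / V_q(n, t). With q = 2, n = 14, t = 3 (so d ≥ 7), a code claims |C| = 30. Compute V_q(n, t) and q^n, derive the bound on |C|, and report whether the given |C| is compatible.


V_q(n, t) = 470, q^n = 16384, Hamming bound = 34, |C| = 30 ≤ bound (satisfied).

Step 1: Compute V_q(n, t) = Σ_{j=0}^3 C(n, j) (q−1)^j.
  j = 0: C(14,0)·(1)^0 = 1·1 = 1.
  j = 1: C(14,1)·(1)^1 = 14·1 = 14.
  j = 2: C(14,2)·(1)^2 = 91·1 = 91.
  j = 3: C(14,3)·(1)^3 = 364·1 = 364.
  V_q(n, t) = 1 + 14 + 91 + 364 = 470.
Step 2: q^n = 2^14 = 16384.
Step 3: Hamming bound ⌊q^n / V_q(n,t)⌋ = ⌊16384/470⌋ = 34.
Step 4: Compare |C| = 30 to 34: satisfied.
The claimed |C| lies below the Hamming bound.


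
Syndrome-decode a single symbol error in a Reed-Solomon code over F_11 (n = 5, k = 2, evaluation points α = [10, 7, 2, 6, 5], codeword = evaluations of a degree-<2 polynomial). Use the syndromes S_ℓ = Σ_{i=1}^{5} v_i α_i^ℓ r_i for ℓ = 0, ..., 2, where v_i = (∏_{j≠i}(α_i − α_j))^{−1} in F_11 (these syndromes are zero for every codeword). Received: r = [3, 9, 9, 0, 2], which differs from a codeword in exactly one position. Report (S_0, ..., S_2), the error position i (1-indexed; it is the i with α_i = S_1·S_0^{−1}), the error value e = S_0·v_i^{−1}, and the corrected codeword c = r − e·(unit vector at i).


S = (8, 5, 10), error at position 3, error magnitude e = 1, c = [3, 9, 8, 0, 2].

Step 1: column multipliers v_i = (∏_{j≠i}(α_i − α_j))^{−1} mod 11.
  i = 1 (α = 10): (10−7)(10−2)(10−6)(10−5) = 3·8·4·5 = 480 ≡ 7, so v_1 = 7^{−1} = 8 (mod 11).
  i = 2 (α = 7): (7−10)(7−2)(7−6)(7−5) = (−3)·5·1·2 = −30 ≡ 3, so v_2 = 3^{−1} = 4 (mod 11).
  i = 3 (α = 2): (2−10)(2−7)(2−6)(2−5) = (−8)·(−5)·(−4)·(−3) = 480 ≡ 7, so v_3 = 7^{−1} = 8 (mod 11).
  i = 4 (α = 6): (6−10)(6−7)(6−2)(6−5) = (−4)·(−1)·4·1 = 16 ≡ 5, so v_4 = 5^{−1} = 9 (mod 11).
  i = 5 (α = 5): (5−10)(5−7)(5−2)(5−6) = (−5)·(−2)·3·(−1) = −30 ≡ 3, so v_5 = 3^{−1} = 4 (mod 11).
  v = [8, 4, 8, 9, 4].
Step 2: syndromes of r = [3, 9, 9, 0, 2] (all sums mod 11).
  S_0 = Σ v_i r_i = 8·3 + 4·9 + 8·9 + 9·0 + 4·2 = 140 ≡ 8.
  S_1 = Σ v_i α_i r_i = 8·10·3 + 4·7·9 + 8·2·9 + 9·6·0 + 4·5·2 = 676 ≡ 5.
  α_i^2 mod 11 = [1, 5, 4, 3, 3].
  S_2 = Σ v_i α_i^2 r_i = 8·1·3 + 4·5·9 + 8·4·9 + 9·3·0 + 4·3·2 = 516 ≡ 10.
  S = (8, 5, 10) ≠ 0, so r is not a codeword (an error is present).
Step 3: locate the error. For a single error e at position i, S_ℓ = v_i·e·α_i^ℓ, so α_err = S_1/S_0.
  S_0^{−1} = 8^{−1} = 7 (mod 11), so α_err = 5·7 = 35 ≡ 2 = α_3. Error position i = 3.
  Consistency check: S_2/S_1 = 10·9 = 90 ≡ 2 = α_err ✓ (single-error assumption holds).
Step 4: error magnitude e = S_0/v_3 = S_0·∏_{j≠3}(α_3 − α_j) = 8·7 = 56 ≡ 1 (mod 11).
Step 5: correct position 3: c_3 = r_3 − e = 9 − 1 ≡ 8 (mod 11). Hence c = [3, 9, 8, 0, 2].
  Check: interpolating c through the α_i gives m(x) = 1 + 9·x (degree < 2) with m(α_i) = c_i for every i, so c is indeed a codeword.


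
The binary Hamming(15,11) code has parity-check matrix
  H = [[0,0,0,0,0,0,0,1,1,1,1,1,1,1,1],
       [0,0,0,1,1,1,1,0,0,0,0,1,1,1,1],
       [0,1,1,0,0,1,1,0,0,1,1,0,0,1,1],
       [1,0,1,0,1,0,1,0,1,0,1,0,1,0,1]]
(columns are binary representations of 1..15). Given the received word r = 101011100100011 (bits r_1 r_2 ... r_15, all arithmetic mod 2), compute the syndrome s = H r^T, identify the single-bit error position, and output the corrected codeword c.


s = (1, 1, 0, 1)^T, error position = 13, corrected codeword c = 101011100100111

Compute s = H r^T mod 2 one row at a time:
  s_1 = 0 + 0 + 1 + 0 + 0 + 0 + 1 + 1 = 3 ≡ 1 (mod 2).
  s_2 = 0 + 1 + 1 + 1 + 0 + 0 + 1 + 1 = 5 ≡ 1 (mod 2).
  s_3 = 0 + 1 + 1 + 1 + 1 + 0 + 1 + 1 = 6 ≡ 0 (mod 2).
  s_4 = 1 + 1 + 1 + 1 + 0 + 0 + 0 + 1 = 5 ≡ 1 (mod 2).
s = (1, 1, 0, 1)^T — this equals column 13 of H (binary 1101), so error is at position 13.
Correct: flip bit 13 of r = 101011100100011 to get c = 101011100100111.


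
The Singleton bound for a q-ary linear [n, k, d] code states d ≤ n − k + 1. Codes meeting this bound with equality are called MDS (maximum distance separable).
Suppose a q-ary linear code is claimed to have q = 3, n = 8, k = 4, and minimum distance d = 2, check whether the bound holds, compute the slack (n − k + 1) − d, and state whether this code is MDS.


Singleton RHS = n − k + 1 = 5, slack = 3, bound satisfied, not MDS.

Singleton bound: d ≤ n − k + 1.
Here n = 8, k = 4, so n − k + 1 = 5.
Given d = 2, check d ≤ 5: YES.
Slack = (n − k + 1) − d = 3.
The code is NOT MDS (slack = 3 > 0).
Description: the claimed parameters are [8, 4, 2]_3; such a code would be non-MDS.


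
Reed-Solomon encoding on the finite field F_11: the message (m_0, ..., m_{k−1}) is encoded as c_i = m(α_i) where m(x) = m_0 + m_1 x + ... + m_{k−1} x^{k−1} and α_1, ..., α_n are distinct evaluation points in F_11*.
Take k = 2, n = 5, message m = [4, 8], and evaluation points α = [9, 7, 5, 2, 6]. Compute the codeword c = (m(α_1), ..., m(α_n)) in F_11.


c = [10, 5, 0, 9, 8]

Message polynomial: m(x) = 4 + 8·x (mod 11).
For each evaluation point α_i, compute m(α_i) mod 11:
  α_1 = 9: Horner steps 8 → 10, so m(9) = 10.
  α_2 = 7: Horner steps 8 → 5, so m(7) = 5.
  α_3 = 5: Horner steps 8 → 0, so m(5) = 0.
  α_4 = 2: Horner steps 8 → 9, so m(2) = 9.
  α_5 = 6: Horner steps 8 → 8, so m(6) = 8.
Codeword c = [10, 5, 0, 9, 8] ∈ F_11^5.


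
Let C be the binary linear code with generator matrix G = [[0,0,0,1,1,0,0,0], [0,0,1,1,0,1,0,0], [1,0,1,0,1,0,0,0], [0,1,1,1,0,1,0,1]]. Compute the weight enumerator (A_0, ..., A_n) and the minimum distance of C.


Weight distribution: A_0 = 1, A_2 = 3, A_3 = 4, A_4 = 3, A_5 = 4, A_6 = 1. Minimum distance d = 2.

Enumerate all 2^4 = 16 messages m ∈ F_2^4.
For each, compute codeword c = mG in F_2^8, then tally its weight.
  m = 0000 → c = 00000000, weight = 0.
  m = 1000 → c = 00011000, weight = 2.
  m = 0100 → c = 00110100, weight = 3.
  m = 1100 → c = 00101100, weight = 3.
  m = 0010 → c = 10101000, weight = 3.
  m = 1010 → c = 10110000, weight = 3.
  m = 0110 → c = 10011100, weight = 4.
  m = 1110 → c = 10000100, weight = 2.
  m = 0001 → c = 01110101, weight = 5.
  m = 1001 → c = 01101101, weight = 5.
  m = 0101 → c = 01000001, weight = 2.
  m = 1101 → c = 01011001, weight = 4.
  m = 0011 → c = 11011101, weight = 6.
  m = 1011 → c = 11000101, weight = 4.
  m = 0111 → c = 11101001, weight = 5.
  m = 1111 → c = 11110001, weight = 5.
Tally weights:
  weight 0: 1 codewords.
  weight 2: 3 codewords.
  weight 3: 4 codewords.
  weight 4: 3 codewords.
  weight 5: 4 codewords.
  weight 6: 1 codewords.
Minimum distance d = smallest w > 0 with A_w > 0 = 2.
Sanity: Σ A_w = 16 = 2^4 = 16 ✓.


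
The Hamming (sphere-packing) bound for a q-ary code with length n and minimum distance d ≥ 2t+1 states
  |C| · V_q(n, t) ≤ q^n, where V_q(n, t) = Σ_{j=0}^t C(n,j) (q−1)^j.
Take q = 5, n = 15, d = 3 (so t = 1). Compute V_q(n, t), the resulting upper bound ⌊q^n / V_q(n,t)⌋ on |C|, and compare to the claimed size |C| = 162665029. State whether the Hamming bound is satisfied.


V_q(n, t) = 61, q^n = 30517578125, Hamming bound = 500288165, |C| = 162665029 ≤ bound (satisfied).

Step 1: Compute V_q(n, t) = Σ_{j=0}^1 C(n, j) (q−1)^j.
  j = 0: C(15,0)·(4)^0 = 1·1 = 1.
  j = 1: C(15,1)·(4)^1 = 15·4 = 60.
  V_q(n, t) = 1 + 60 = 61.
Step 2: q^n = 5^15 = 30517578125.
Step 3: Hamming bound ⌊q^n / V_q(n,t)⌋ = ⌊30517578125/61⌋ = 500288165.
Step 4: Compare |C| = 162665029 to 500288165: satisfied.
The claimed |C| lies below the Hamming bound.


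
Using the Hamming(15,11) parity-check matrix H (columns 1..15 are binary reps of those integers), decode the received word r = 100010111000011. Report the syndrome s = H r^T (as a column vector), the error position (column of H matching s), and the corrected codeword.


s = (0, 0, 1, 1)^T, error position = 3, corrected codeword c = 101010111000011

Compute s = H r^T mod 2 one row at a time:
  s_1 = 1 + 1 + 0 + 0 + 0 + 0 + 1 + 1 = 4 ≡ 0 (mod 2).
  s_2 = 0 + 1 + 0 + 1 + 0 + 0 + 1 + 1 = 4 ≡ 0 (mod 2).
  s_3 = 0 + 0 + 0 + 1 + 0 + 0 + 1 + 1 = 3 ≡ 1 (mod 2).
  s_4 = 1 + 0 + 1 + 1 + 1 + 0 + 0 + 1 = 5 ≡ 1 (mod 2).
s = (0, 0, 1, 1)^T — this equals column 3 of H (binary 0011), so error is at position 3.
Correct: flip bit 3 of r = 100010111000011 to get c = 101010111000011.


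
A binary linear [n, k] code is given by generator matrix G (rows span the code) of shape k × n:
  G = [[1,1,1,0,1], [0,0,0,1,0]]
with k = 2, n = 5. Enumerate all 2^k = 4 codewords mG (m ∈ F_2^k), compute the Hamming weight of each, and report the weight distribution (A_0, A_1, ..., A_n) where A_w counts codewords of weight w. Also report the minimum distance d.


Weight distribution: A_0 = 1, A_1 = 1, A_4 = 1, A_5 = 1. Minimum distance d = 1.

Enumerate all 2^2 = 4 messages m ∈ F_2^2.
For each, compute codeword c = mG in F_2^5, then tally its weight.
  m = 00 → c = 00000, weight = 0.
  m = 10 → c = 11101, weight = 4.
  m = 01 → c = 00010, weight = 1.
  m = 11 → c = 11111, weight = 5.
Tally weights:
  weight 0: 1 codewords.
  weight 1: 1 codewords.
  weight 4: 1 codewords.
  weight 5: 1 codewords.
Minimum distance d = smallest w > 0 with A_w > 0 = 1.
Sanity: Σ A_w = 4 = 2^2 = 4 ✓.


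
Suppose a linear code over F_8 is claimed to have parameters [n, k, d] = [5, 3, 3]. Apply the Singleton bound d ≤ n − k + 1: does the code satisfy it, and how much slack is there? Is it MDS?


Singleton RHS = n − k + 1 = 3, slack = 0, bound satisfied, MDS.

Singleton bound: d ≤ n − k + 1.
Here n = 5, k = 3, so n − k + 1 = 3.
Given d = 3, check d ≤ 3: YES.
Slack = (n − k + 1) − d = 0.
The code is MDS (slack = 0).
Description: the claimed parameters are [5, 3, 3]_8; such a code would be MDS (meets Singleton bound).
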